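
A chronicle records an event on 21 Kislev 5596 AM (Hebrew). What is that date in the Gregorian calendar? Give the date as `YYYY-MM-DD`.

1835-12-12

Both dates share Julian Day Number 2391625; in the Gregorian calendar that is 12 December 1835 CE.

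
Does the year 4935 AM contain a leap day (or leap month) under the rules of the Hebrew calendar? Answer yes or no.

yes

Hebrew year 4935 is year 14 of its 19-year Metonic cycle; leap years are at positions 3, 6, 8, 11, 14, 17, 19, so it is a leap year (13 months).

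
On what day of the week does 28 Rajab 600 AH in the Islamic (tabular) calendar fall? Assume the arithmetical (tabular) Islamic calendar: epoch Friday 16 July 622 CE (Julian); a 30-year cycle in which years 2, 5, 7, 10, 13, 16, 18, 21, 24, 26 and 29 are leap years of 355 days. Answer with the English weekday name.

Thursday

Equivalently 8 April 1204 Gregorian, JDN 2160910.
2160910 ≡ 3 (mod 7); counting from Monday = 0 gives Thursday.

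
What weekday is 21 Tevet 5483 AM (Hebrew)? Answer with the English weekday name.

Tuesday

Equivalently 29 December 1722 Gregorian, JDN 2350370.
JDN 2350370 mod 7 = 1, and JDN 0 was a Monday, so this is a Tuesday.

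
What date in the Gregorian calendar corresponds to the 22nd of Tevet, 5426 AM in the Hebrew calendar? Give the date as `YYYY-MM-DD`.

Julian Day Number of the source date = 2329553.
Converting JDN 2329553 to the Gregorian calendar gives 30 December 1665 CE.

1665-12-30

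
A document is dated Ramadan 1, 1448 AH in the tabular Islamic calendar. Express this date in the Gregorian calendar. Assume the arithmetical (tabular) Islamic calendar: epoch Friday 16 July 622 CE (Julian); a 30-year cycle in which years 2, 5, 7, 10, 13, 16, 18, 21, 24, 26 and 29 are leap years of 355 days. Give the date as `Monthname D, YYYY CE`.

February 8, 2027 CE

Julian Day Number of the source date = 2461445.
Converting JDN 2461445 to the Gregorian calendar gives 8 February 2027 CE.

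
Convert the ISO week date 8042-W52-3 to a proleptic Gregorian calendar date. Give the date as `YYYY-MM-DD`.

ISO week 1 of 8042 is the week containing the first Thursday of 8042.
Week 52, day 3 (Wednesday) lands on 8042-12-24.

8042-12-24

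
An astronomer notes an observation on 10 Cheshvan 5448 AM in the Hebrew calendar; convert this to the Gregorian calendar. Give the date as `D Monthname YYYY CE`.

Julian Day Number of the source date = 2337514.
Converting JDN 2337514 to the Gregorian calendar gives 17 October 1687 CE.

17 October 1687 CE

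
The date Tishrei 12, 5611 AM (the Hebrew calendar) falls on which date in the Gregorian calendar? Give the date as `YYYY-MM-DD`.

1850-09-18

Julian Day Number of the source date = 2397019.
Converting JDN 2397019 to the Gregorian calendar gives 18 September 1850 CE.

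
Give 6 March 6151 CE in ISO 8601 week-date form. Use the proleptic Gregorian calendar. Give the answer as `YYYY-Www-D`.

The weekday is Saturday (ISO weekday 6).
That Saturday belongs to ISO week 9 of ISO year 6151.

6151-W09-6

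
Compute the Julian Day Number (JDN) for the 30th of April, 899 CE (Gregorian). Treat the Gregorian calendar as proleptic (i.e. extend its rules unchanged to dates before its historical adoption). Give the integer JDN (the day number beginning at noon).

JDN 2400001 is 17 November 1858 CE (Gregorian), MJD 0; the target day is −350468 days from there, so JDN = 2049533.

2049533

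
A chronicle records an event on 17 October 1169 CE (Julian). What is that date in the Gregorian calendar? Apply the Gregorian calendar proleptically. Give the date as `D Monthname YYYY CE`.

24 October 1169 CE

At this point the Julian calendar is 7 days behind the Gregorian.
17 October 1169 Julian + 7 days → 24 October 1169 Gregorian.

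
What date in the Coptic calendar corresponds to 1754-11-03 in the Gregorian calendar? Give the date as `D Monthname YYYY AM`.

26 Paopi 1471 AM

Julian Day Number of the source date = 2362002.
Converting JDN 2362002 to the Coptic calendar gives 26 Paopi 1471 AM.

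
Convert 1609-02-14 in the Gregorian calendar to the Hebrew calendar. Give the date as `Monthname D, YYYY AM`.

Adar I 10, 5369 AM

Julian Day Number of the source date = 2308780.
Converting JDN 2308780 to the Hebrew calendar gives 10 Adar I 5369 AM.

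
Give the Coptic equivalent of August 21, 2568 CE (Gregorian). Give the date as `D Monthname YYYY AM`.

11 Mesori 2284 AM

Both dates share Julian Day Number 2659236; in the Coptic calendar that is 11 Mesori 2284 AM.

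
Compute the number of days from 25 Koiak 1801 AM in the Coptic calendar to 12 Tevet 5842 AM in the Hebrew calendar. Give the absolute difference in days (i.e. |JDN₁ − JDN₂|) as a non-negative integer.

1086

JDN of the first date = 2482594.
JDN of the second date = 2481508.
|2481508 − 2482594| = 1086.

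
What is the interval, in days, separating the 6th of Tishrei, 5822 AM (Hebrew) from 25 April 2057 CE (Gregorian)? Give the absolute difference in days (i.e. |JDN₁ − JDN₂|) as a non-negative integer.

First date → JDN 2474088; second date → JDN 2472479.
The interval is |2474088 − 2472479| = 1609 days.

1609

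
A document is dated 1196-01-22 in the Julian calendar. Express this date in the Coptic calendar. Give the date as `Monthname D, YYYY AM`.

The source date corresponds to 29 January 1196 in the proleptic Gregorian calendar (JDN 2157918).
That day falls on 26 Tobi 912 AM in the Coptic calendar.

Tobi 26, 912 AM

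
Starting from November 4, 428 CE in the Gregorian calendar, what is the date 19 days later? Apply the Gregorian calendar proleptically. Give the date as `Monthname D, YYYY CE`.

November 23, 428 CE

JDN of November 4, 428 CE = 1877692.
1877692 + 19 = 1877711.
JDN 1877711 in the Gregorian calendar is November 23, 428 CE.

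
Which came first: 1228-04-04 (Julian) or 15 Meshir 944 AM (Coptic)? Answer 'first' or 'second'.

second

Converting both to JDN: 2169679 vs 2169625; the smaller is the second.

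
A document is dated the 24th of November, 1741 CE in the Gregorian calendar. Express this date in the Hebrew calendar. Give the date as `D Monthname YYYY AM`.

Julian Day Number of the source date = 2357275.
Converting JDN 2357275 to the Hebrew calendar gives 16 Kislev 5502 AM.

16 Kislev 5502 AM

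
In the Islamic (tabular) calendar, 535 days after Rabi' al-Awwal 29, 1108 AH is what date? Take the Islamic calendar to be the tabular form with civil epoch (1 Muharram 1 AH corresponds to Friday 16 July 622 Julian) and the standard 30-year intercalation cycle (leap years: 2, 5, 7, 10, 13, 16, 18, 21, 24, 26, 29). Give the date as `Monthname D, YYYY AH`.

Counting 535 days forward from JDN 2340811 reaches JDN 2341346, which is Shawwal 3, 1109 AH.

Shawwal 3, 1109 AH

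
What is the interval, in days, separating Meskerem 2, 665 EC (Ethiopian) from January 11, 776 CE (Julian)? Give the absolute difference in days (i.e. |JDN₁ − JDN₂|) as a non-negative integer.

37754

JDN of the first date = 1966748.
JDN of the second date = 2004502.
|2004502 − 1966748| = 37754.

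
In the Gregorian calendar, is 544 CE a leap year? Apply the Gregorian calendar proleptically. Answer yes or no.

yes

544 is divisible by 4 and not by 100, so it is a leap year.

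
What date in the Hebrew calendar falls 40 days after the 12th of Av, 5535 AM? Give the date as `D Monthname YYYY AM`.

22 Elul 5535 AM

Counting 40 days forward from JDN 2369585 reaches JDN 2369625, which is 22 Elul 5535 AM.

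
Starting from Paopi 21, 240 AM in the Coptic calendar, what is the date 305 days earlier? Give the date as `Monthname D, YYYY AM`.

Counting 305 days back from JDN 1912375 reaches JDN 1912070, which is Koiak 22, 239 AM.

Koiak 22, 239 AM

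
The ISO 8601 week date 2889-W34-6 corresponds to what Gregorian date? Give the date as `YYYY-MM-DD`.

ISO week 1 of 2889 is the week containing the first Thursday of 2889.
Week 34, day 6 (Saturday) lands on 2889-08-27.

2889-08-27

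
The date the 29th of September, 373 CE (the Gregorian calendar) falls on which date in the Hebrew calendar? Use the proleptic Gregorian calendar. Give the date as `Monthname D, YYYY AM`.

Tishrei 24, 4134 AM

Both dates share Julian Day Number 1857567; in the Hebrew calendar that is 24 Tishrei 4134 AM.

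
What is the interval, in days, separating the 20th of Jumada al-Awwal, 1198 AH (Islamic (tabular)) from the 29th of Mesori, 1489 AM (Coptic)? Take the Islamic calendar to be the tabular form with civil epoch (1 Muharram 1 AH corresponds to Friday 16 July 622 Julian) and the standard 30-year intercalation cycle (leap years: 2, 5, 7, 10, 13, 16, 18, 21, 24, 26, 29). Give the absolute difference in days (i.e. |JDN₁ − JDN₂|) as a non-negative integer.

3874

First date → JDN 2372754; second date → JDN 2368880.
The interval is |2372754 − 2368880| = 3874 days.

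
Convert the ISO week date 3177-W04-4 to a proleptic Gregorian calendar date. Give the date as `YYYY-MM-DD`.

ISO week 1 of 3177 is the week containing the first Thursday of 3177.
Week 4, day 4 (Thursday) lands on 3177-01-27.

3177-01-27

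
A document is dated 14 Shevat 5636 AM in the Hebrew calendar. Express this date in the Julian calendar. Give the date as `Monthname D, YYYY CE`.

Julian Day Number of the source date = 2406294.
Converting JDN 2406294 to the Julian calendar gives 28 January 1876 CE.

January 28, 1876 CE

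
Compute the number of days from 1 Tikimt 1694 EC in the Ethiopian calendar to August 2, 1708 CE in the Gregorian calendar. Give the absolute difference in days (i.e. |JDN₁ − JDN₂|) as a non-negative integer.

2489

JDN of the first date = 2342619.
JDN of the second date = 2345108.
|2345108 − 2342619| = 2489.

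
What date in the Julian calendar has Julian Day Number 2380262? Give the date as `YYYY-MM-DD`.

1804-10-20

The Gregorian equivalent of JDN 2380262 is 1 November 1804.
In the Julian calendar that day is 1804-10-20.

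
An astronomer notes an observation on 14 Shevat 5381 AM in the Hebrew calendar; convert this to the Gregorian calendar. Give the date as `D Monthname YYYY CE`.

Julian Day Number of the source date = 2313154.
Converting JDN 2313154 to the Gregorian calendar gives 5 February 1621 CE.

5 February 1621 CE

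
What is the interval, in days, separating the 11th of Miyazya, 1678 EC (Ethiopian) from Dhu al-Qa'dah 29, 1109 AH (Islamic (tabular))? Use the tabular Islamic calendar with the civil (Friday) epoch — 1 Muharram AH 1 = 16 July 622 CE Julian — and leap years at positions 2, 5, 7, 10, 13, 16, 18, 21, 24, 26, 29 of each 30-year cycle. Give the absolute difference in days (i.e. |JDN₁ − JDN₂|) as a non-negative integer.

JDN of the first date = 2336965.
JDN of the second date = 2341401.
|2341401 − 2336965| = 4436.

4436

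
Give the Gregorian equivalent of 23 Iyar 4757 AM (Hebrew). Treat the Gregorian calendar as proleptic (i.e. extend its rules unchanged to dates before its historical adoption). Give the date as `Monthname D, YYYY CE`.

Both dates share Julian Day Number 2085336; in the Gregorian calendar that is 9 May 997 CE.

May 9, 997 CE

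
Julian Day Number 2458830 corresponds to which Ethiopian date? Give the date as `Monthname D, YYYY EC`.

JDN 2458830 is 12 December 2019 in the Gregorian calendar.
In the Ethiopian calendar that day is Tahsas 2, 2012 EC.

Tahsas 2, 2012 EC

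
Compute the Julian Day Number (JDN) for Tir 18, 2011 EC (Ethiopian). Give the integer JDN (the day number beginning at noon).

Equivalently 26 January 2019 (Gregorian).
JDN 2400001 is 17 November 1858 CE (Gregorian), MJD 0; the target day is +58509 days from there, so JDN = 2458510.

2458510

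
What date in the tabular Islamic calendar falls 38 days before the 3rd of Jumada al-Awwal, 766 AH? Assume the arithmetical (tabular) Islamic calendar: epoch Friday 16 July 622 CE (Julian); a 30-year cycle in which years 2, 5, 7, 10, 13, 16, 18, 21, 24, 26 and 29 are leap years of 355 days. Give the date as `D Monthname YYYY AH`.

24 Rabi' al-Awwal 766 AH

The starting date is JDN 2219650; 2219650 − 38 = 2219612.
JDN 2219612 corresponds to 24 Rabi' al-Awwal 766 AH.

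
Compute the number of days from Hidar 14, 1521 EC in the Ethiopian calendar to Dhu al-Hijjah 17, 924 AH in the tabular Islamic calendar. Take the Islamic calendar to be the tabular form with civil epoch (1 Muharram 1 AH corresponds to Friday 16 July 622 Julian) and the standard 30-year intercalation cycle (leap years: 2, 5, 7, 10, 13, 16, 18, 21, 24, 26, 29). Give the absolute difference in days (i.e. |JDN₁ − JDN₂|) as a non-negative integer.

JDN of the first date = 2279474.
JDN of the second date = 2275861.
|2275861 − 2279474| = 3613.

3613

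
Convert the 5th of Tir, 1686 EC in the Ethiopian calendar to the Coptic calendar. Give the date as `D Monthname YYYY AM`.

Both dates share Julian Day Number 2339791; in the Coptic calendar that is 5 Tobi 1410 AM.

5 Tobi 1410 AM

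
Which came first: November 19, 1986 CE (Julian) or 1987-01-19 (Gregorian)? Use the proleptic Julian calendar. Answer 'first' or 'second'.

The two dates have Julian Day Numbers 2446767 and 2446815 respectively.
Since 2446767 < 2446815, the first date comes first.

first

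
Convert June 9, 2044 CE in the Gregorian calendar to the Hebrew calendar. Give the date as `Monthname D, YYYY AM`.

Sivan 14, 5804 AM

Both dates share Julian Day Number 2467776; in the Hebrew calendar that is 14 Sivan 5804 AM.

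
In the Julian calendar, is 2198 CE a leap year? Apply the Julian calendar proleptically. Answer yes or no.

2198 mod 4 = 2, so it is a common year in the Julian calendar.

no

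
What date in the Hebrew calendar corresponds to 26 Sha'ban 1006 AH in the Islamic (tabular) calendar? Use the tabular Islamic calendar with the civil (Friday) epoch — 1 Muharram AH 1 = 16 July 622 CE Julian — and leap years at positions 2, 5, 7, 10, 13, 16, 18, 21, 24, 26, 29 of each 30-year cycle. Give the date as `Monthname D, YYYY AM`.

The source date corresponds to 3 April 1598 in the Gregorian calendar (JDN 2304810).
That day falls on 26 Adar II 5358 AM in the Hebrew calendar.

Adar II 26, 5358 AM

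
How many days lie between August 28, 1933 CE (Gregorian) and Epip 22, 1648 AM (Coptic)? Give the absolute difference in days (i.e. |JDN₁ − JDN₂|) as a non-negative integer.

JDN of the first date = 2427313.
JDN of the second date = 2426918.
|2426918 − 2427313| = 395.

395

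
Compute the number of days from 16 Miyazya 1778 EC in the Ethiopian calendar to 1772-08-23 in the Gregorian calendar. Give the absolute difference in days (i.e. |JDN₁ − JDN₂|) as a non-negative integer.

4990

First date → JDN 2373495; second date → JDN 2368505.
The interval is |2373495 − 2368505| = 4990 days.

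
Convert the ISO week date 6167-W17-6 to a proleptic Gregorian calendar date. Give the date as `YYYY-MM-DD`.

ISO week 1 of 6167 is the week containing the first Thursday of 6167.
Week 17, day 6 (Saturday) lands on 6167-04-25.

6167-04-25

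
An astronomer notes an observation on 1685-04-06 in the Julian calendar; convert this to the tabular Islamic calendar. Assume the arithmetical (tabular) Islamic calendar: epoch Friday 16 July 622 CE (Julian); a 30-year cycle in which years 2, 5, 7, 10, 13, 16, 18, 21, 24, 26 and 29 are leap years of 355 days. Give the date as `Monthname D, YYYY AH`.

Jumada al-Awwal 12, 1096 AH

The source date corresponds to 16 April 1685 in the Gregorian calendar (JDN 2336600).
That day falls on 12 Jumada al-Awwal 1096 AH in the tabular Islamic calendar.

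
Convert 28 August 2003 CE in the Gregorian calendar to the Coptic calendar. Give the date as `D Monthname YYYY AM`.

22 Mesori 1719 AM

Julian Day Number of the source date = 2452880.
Converting JDN 2452880 to the Coptic calendar gives 22 Mesori 1719 AM.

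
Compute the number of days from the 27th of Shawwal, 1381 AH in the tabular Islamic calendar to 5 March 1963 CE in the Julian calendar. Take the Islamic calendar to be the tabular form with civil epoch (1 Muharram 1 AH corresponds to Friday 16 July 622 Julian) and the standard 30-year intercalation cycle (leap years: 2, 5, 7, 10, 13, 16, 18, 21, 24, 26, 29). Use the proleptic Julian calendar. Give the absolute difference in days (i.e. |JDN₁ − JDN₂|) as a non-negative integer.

First date → JDN 2437758; second date → JDN 2438107.
The interval is |2437758 − 2438107| = 349 days.

349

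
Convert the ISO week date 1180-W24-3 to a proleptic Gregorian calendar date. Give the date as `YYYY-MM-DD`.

1180-06-11

ISO week 1 of 1180 is the week containing the first Thursday of 1180.
Week 24, day 3 (Wednesday) lands on 1180-06-11.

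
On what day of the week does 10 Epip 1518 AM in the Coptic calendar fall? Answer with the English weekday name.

This is JDN 2379423 (16 July 1802 Gregorian).
JDN 2379423 mod 7 = 4, and JDN 0 was a Monday, so this is a Friday.

Friday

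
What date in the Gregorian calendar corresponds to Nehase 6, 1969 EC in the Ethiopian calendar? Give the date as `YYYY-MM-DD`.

1977-08-12

Julian Day Number of the source date = 2443368.
Converting JDN 2443368 to the Gregorian calendar gives 12 August 1977 CE.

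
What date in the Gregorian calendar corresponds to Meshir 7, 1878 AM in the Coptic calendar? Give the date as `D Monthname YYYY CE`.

15 February 2162 CE

Julian Day Number of the source date = 2510760.
Converting JDN 2510760 to the Gregorian calendar gives 15 February 2162 CE.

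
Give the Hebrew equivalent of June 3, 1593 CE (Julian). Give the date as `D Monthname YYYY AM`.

13 Sivan 5353 AM

Julian Day Number of the source date = 2303055.
Converting JDN 2303055 to the Hebrew calendar gives 13 Sivan 5353 AM.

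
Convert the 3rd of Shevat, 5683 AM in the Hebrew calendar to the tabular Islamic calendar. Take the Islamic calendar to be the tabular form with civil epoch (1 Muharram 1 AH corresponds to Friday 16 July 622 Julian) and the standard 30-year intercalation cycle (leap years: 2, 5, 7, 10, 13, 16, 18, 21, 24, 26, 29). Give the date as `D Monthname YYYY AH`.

Julian Day Number of the source date = 2423440.
Converting JDN 2423440 to the tabular Islamic calendar gives 2 Jumada al-Thani 1341 AH.

2 Jumada al-Thani 1341 AH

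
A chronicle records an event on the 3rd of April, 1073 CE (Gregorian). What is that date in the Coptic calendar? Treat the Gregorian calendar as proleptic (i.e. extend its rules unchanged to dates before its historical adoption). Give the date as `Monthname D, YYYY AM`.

Parmouti 2, 789 AM

Both dates share Julian Day Number 2113058; in the Coptic calendar that is 2 Parmouti 789 AM.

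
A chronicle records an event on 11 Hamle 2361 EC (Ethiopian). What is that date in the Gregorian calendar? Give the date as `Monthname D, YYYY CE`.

Both dates share Julian Day Number 2586521; in the Gregorian calendar that is 21 July 2369 CE.

July 21, 2369 CE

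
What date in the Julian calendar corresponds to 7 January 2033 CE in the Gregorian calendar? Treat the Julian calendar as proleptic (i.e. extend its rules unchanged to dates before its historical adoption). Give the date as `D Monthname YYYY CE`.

25 December 2032 CE

At this point the Julian calendar is 13 days behind the Gregorian.
7 January 2033 Gregorian − 13 days → 25 December 2032 Julian.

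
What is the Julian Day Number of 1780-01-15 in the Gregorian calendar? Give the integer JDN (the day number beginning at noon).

2371206

JDN 2451545 is 1 January 2000 CE (Gregorian); the target day is −80339 days from there, so JDN = 2371206.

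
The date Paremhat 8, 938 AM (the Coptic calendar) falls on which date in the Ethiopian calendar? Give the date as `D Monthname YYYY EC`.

Julian Day Number of the source date = 2167456.
Converting JDN 2167456 to the Ethiopian calendar gives 8 Megabit 1214 EC.

8 Megabit 1214 EC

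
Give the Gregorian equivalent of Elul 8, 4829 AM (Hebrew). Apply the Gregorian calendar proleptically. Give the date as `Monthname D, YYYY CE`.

Julian Day Number of the source date = 2111750.
Converting JDN 2111750 to the Gregorian calendar gives 3 September 1069 CE.

September 3, 1069 CE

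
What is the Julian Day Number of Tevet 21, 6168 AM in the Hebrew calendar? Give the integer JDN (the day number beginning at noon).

2600584

Equivalently 21 January 2408 (Gregorian).
JDN 2299161 is 15 October 1582 CE (Gregorian); the target day is +301423 days from there, so JDN = 2600584.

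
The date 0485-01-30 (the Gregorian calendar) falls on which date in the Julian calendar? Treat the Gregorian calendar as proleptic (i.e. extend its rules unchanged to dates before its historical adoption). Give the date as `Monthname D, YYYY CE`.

January 29, 485 CE

At this point the Julian calendar is 1 day behind the Gregorian.
30 January 485 Gregorian − 1 day → 29 January 485 Julian.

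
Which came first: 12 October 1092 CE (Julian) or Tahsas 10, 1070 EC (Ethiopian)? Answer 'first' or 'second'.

The two dates have Julian Day Numbers 2120196 and 2114772 respectively.
Since 2114772 < 2120196, the second date comes first.

second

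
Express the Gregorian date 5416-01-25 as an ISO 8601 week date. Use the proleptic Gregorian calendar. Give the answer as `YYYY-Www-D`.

5416-W04-4

The weekday is Thursday (ISO weekday 4).
That Thursday belongs to ISO week 4 of ISO year 5416.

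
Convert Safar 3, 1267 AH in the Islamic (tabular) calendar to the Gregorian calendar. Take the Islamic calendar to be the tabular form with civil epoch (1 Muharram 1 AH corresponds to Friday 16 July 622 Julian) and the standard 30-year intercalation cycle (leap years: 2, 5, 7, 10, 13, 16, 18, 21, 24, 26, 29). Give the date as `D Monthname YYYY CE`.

8 December 1850 CE

Julian Day Number of the source date = 2397100.
Converting JDN 2397100 to the Gregorian calendar gives 8 December 1850 CE.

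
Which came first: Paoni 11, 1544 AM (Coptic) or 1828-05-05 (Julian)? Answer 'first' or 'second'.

second

First date → JDN 2388891; second date → JDN 2388860.
JDN 2388860 < JDN 2388891, so the second date is earlier.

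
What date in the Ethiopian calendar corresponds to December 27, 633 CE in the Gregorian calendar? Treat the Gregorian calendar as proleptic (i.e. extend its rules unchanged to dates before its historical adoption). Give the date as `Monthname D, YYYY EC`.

Julian Day Number of the source date = 1952619.
Converting JDN 1952619 to the Ethiopian calendar gives 28 Tahsas 626 EC.

Tahsas 28, 626 EC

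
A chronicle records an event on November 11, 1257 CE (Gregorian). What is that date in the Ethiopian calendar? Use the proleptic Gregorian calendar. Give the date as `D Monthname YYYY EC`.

8 Hidar 1250 EC

Both dates share Julian Day Number 2180485; in the Ethiopian calendar that is 8 Hidar 1250 EC.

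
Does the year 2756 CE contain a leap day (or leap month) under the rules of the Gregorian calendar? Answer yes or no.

yes

2756 is divisible by 4 and not by 100, so it is a leap year.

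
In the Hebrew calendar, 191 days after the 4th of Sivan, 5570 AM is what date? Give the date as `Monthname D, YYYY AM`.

Kislev 17, 5571 AM

JDN of the 4th of Sivan, 5570 AM = 2382305.
2382305 + 191 = 2382496.
JDN 2382496 in the Hebrew calendar is Kislev 17, 5571 AM.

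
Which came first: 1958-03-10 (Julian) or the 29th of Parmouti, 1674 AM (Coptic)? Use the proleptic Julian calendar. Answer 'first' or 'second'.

first

First date → JDN 2436286; second date → JDN 2436331.
JDN 2436286 < JDN 2436331, so the first date is earlier.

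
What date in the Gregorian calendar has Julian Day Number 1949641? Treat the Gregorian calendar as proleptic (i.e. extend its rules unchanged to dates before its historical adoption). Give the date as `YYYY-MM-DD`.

0625-11-01

JDN 2451545 is 1 Jan 2000; 1949641 is −501904 days from there.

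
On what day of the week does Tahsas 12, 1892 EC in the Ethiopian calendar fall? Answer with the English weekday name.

Equivalently 21 December 1899 Gregorian, JDN 2415010.
Since JDN mod 7 = 3 (0 = Monday), the day is Thursday.

Thursday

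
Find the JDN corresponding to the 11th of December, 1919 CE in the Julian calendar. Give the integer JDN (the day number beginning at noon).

2422317

In the Gregorian calendar the same day is 24 December 1919.
JDN 2299161 is 15 October 1582 CE (Gregorian); the target day is +123156 days from there, so JDN = 2422317.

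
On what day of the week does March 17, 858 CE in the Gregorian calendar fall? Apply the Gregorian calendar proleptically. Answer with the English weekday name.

Since JDN mod 7 = 6 (0 = Monday), the day is Sunday.

Sunday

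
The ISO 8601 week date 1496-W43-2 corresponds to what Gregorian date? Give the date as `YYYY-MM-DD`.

ISO week 1 of 1496 is the week containing the first Thursday of 1496.
Week 43, day 2 (Tuesday) lands on 1496-10-20.

1496-10-20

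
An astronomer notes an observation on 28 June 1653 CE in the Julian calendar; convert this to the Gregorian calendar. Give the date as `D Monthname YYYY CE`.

The Julian–Gregorian offset here is 10 days (Julian trailing).
28 June 1653 Julian + 10 days → 8 July 1653 Gregorian.

8 July 1653 CE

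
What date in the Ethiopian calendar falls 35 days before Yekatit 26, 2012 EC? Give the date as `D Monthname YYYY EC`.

21 Tir 2012 EC

The starting date is JDN 2458914; 2458914 − 35 = 2458879.
JDN 2458879 corresponds to 21 Tir 2012 EC.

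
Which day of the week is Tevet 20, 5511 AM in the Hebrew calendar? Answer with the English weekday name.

Equivalently 17 January 1751 Gregorian, JDN 2360616.
JDN 2360616 mod 7 = 6, and JDN 0 was a Monday, so this is a Sunday.

Sunday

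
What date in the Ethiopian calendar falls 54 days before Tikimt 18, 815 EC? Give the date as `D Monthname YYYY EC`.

Counting 54 days back from JDN 2021581 reaches JDN 2021527, which is 29 Nehase 814 EC.

29 Nehase 814 EC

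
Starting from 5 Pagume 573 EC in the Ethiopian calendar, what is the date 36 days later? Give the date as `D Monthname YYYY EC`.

JDN of 5 Pagume 573 EC = 1933508.
1933508 + 36 = 1933544.
JDN 1933544 in the Ethiopian calendar is 6 Tikimt 574 EC.

6 Tikimt 574 EC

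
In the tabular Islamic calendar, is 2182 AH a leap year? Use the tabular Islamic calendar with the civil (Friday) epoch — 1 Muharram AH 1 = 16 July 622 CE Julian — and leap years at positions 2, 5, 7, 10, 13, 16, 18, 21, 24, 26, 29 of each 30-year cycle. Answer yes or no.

Year 2182 AH is year 22 of its 30-year cycle; leap positions are 2, 5, 7, 10, 13, 16, 18, 21, 24, 26, 29, so it is a common year (354 days).

no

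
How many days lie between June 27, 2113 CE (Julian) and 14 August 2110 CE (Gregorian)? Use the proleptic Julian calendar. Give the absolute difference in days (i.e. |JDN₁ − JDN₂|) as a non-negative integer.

1062

First date → JDN 2493009; second date → JDN 2491947.
The interval is |2493009 − 2491947| = 1062 days.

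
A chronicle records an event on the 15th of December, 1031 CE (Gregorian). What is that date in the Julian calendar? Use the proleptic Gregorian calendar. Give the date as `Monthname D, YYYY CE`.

For dates in this range the Gregorian date is 6 days ahead of the Julian.
15 December 1031 Gregorian − 6 days → 9 December 1031 Julian.

December 9, 1031 CE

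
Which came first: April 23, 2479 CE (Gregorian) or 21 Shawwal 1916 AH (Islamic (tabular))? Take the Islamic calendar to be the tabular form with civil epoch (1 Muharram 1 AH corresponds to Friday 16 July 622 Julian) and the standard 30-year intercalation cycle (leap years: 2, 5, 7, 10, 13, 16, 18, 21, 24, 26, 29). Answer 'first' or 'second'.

Converting both to JDN: 2626609 vs 2627338; the smaller is the first.

first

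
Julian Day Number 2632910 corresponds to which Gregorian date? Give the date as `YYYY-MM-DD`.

2496-07-23

JDN 2451545 is 1 Jan 2000; 2632910 is +181365 days from there.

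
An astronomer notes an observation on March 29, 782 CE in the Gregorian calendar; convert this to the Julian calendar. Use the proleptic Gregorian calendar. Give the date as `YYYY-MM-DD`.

0782-03-25

At this point the Julian calendar is 4 days behind the Gregorian.
29 March 782 Gregorian − 4 days → 25 March 782 Julian.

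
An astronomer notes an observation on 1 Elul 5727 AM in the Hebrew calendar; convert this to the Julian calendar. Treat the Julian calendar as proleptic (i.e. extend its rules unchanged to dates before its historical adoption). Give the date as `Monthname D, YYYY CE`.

August 24, 1967 CE

The source date corresponds to 6 September 1967 in the Gregorian calendar (JDN 2439740).
That day falls on 24 August 1967 CE in the Julian calendar.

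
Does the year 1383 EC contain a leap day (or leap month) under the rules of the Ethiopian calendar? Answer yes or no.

yes

1383 mod 4 = 3; in the Ethiopian calendar a year is leap when year mod 4 = 3, so it is a leap year.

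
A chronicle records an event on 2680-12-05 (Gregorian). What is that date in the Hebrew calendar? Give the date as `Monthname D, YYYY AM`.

Julian Day Number of the source date = 2700249.
Converting JDN 2700249 to the Hebrew calendar gives 21 Kislev 6441 AM.

Kislev 21, 6441 AM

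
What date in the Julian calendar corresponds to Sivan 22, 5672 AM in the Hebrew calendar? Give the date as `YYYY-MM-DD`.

1912-05-25

The source date corresponds to 7 June 1912 in the Gregorian calendar (JDN 2419561).
That day falls on 25 May 1912 CE in the Julian calendar.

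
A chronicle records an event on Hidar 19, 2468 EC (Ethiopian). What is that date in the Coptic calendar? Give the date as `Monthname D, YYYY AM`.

Hathor 19, 2192 AM

Julian Day Number of the source date = 2625371.
Converting JDN 2625371 to the Coptic calendar gives 19 Hathor 2192 AM.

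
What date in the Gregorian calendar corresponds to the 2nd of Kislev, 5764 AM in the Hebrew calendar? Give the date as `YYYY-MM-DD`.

Both dates share Julian Day Number 2452971; in the Gregorian calendar that is 27 November 2003 CE.

2003-11-27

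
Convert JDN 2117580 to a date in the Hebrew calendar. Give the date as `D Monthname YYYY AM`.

21 Av 4845 AM

The proleptic Gregorian equivalent of JDN 2117580 is 20 August 1085.
In the Hebrew calendar that day is 21 Av 4845 AM.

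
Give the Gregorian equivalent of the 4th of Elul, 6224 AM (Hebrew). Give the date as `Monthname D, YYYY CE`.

Both dates share Julian Day Number 2621267; in the Gregorian calendar that is 6 September 2464 CE.

September 6, 2464 CE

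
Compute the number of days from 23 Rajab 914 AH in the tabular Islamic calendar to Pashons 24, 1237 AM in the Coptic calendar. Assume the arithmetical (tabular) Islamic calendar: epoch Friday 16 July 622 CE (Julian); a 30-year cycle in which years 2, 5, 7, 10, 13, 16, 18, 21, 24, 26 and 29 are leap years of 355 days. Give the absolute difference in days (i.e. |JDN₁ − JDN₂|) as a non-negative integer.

4566

JDN of the first date = 2272176.
JDN of the second date = 2276742.
|2276742 − 2272176| = 4566.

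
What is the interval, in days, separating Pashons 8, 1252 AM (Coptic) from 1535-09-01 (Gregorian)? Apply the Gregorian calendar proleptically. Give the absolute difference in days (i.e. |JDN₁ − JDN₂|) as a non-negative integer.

First date → JDN 2282205; second date → JDN 2281950.
The interval is |2282205 − 2281950| = 255 days.

255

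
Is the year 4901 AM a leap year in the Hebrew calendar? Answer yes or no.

no

Hebrew year 4901 is year 18 of its 19-year Metonic cycle; leap years are at positions 3, 6, 8, 11, 14, 17, 19, so it is a common year (12 months).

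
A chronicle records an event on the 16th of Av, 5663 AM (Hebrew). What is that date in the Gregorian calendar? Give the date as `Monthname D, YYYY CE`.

August 9, 1903 CE

Julian Day Number of the source date = 2416336.
Converting JDN 2416336 to the Gregorian calendar gives 9 August 1903 CE.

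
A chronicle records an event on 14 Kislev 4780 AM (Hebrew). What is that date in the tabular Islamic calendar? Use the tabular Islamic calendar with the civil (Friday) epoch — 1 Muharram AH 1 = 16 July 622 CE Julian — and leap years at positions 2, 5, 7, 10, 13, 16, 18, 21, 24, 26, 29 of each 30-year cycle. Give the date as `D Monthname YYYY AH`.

The source date corresponds to 21 November 1019 in the proleptic Gregorian calendar (JDN 2093566).
That day falls on 14 Rajab 410 AH in the tabular Islamic calendar.

14 Rajab 410 AH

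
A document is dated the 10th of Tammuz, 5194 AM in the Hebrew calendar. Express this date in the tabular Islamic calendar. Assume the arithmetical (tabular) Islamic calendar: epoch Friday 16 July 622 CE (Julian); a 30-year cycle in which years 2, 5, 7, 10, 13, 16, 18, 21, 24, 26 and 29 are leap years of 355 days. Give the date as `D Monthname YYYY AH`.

Both dates share Julian Day Number 2244994; in the tabular Islamic calendar that is 9 Dhu al-Qa'dah 837 AH.

9 Dhu al-Qa'dah 837 AH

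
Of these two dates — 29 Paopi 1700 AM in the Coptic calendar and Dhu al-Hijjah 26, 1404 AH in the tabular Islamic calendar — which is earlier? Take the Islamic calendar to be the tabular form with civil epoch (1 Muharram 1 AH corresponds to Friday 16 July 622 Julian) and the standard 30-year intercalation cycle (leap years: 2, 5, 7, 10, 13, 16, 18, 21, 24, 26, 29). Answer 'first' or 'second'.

Converting both to JDN: 2445648 vs 2445966; the smaller is the first.

first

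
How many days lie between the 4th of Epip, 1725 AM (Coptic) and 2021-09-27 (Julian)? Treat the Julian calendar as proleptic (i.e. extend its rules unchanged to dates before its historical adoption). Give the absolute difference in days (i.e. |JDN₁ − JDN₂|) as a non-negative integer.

4474

JDN of the first date = 2455024.
JDN of the second date = 2459498.
|2459498 − 2455024| = 4474.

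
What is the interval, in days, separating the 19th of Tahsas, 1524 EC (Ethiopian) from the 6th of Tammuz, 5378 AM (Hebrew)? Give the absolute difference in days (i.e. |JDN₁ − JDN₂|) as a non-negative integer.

31597

JDN of the first date = 2280605.
JDN of the second date = 2312202.
|2312202 − 2280605| = 31597.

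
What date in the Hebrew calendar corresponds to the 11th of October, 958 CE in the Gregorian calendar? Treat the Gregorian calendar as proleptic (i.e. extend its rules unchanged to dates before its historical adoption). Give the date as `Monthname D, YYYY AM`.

Tishrei 21, 4719 AM

Both dates share Julian Day Number 2071246; in the Hebrew calendar that is 21 Tishrei 4719 AM.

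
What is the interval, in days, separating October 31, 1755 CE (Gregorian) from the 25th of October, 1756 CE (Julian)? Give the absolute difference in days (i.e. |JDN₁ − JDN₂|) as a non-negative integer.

First date → JDN 2362364; second date → JDN 2362735.
The interval is |2362364 − 2362735| = 371 days.

371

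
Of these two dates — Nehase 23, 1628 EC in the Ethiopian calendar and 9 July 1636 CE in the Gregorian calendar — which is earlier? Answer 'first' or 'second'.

second

Converting both to JDN: 2318835 vs 2318787; the smaller is the second.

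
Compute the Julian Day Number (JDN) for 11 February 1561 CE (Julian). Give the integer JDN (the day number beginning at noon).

Equivalently 21 February 1561 (proleptic Gregorian).
JDN 2299161 is 15 October 1582 CE (Gregorian); the target day is −7906 days from there, so JDN = 2291255.

2291255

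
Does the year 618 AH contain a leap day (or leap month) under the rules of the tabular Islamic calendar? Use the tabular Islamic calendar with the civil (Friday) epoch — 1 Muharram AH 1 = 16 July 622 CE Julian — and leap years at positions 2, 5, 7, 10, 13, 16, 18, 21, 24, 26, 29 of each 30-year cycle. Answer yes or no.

yes

Year 618 AH is year 18 of its 30-year cycle; leap positions are 2, 5, 7, 10, 13, 16, 18, 21, 24, 26, 29, so it is a leap year (355 days).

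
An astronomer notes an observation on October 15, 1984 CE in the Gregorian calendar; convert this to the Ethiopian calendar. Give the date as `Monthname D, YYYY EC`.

Tikimt 5, 1977 EC

Both dates share Julian Day Number 2445989; in the Ethiopian calendar that is 5 Tikimt 1977 EC.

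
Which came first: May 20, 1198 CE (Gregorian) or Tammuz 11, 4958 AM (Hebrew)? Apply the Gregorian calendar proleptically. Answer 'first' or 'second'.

Converting both to JDN: 2158760 vs 2158795; the smaller is the first.

first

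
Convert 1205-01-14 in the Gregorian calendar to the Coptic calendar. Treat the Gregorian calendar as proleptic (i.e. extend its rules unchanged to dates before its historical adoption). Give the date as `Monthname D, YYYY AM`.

Both dates share Julian Day Number 2161191; in the Coptic calendar that is 12 Tobi 921 AM.

Tobi 12, 921 AM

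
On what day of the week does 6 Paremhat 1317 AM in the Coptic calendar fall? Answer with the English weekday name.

Monday

In the Gregorian calendar this is 12 March 1601 (JDN 2305884).
2305884 ≡ 0 (mod 7); counting from Monday = 0 gives Monday.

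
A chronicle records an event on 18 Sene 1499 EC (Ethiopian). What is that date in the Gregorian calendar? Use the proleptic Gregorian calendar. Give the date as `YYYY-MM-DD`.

1507-06-22

Julian Day Number of the source date = 2271652.
Converting JDN 2271652 to the Gregorian calendar gives 22 June 1507 CE.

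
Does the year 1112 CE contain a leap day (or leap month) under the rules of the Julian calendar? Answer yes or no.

1112 mod 4 = 0, so it is a leap year in the Julian calendar.

yes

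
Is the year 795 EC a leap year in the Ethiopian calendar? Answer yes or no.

yes

795 mod 4 = 3; in the Ethiopian calendar a year is leap when year mod 4 = 3, so it is a leap year.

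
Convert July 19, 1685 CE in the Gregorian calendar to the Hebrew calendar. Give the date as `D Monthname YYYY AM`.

Both dates share Julian Day Number 2336694; in the Hebrew calendar that is 17 Tammuz 5445 AM.

17 Tammuz 5445 AM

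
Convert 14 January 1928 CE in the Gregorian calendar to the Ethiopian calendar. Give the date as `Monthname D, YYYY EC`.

Tir 5, 1920 EC

Both dates share Julian Day Number 2425260; in the Ethiopian calendar that is 5 Tir 1920 EC.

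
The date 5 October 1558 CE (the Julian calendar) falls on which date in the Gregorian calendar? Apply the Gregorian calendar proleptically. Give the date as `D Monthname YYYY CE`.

The Julian–Gregorian offset here is 10 days (Julian trailing).
5 October 1558 Julian + 10 days → 15 October 1558 Gregorian.

15 October 1558 CE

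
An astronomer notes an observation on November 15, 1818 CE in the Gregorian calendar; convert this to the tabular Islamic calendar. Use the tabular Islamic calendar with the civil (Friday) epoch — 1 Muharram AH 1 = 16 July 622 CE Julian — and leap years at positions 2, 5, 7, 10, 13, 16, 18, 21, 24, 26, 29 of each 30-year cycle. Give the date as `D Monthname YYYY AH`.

16 Muharram 1234 AH

Julian Day Number of the source date = 2385389.
Converting JDN 2385389 to the tabular Islamic calendar gives 16 Muharram 1234 AH.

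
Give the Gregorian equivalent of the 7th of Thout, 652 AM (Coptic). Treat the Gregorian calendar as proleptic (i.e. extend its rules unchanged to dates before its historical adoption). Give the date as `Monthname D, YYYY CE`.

Julian Day Number of the source date = 2062814.
Converting JDN 2062814 to the Gregorian calendar gives 10 September 935 CE.

September 10, 935 CE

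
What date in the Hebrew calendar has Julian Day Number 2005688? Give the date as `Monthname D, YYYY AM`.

The proleptic Gregorian equivalent of JDN 2005688 is 15 April 779.
In the Hebrew calendar that day is Nisan 20, 4539 AM.

Nisan 20, 4539 AM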